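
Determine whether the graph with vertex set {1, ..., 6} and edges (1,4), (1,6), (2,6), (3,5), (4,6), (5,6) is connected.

Step 1: Build adjacency list from edges:
  1: 4, 6
  2: 6
  3: 5
  4: 1, 6
  5: 3, 6
  6: 1, 2, 4, 5

Step 2: Run BFS/DFS from vertex 1:
  Visited: {1, 4, 6, 2, 5, 3}
  Reached 6 of 6 vertices

Step 3: All 6 vertices reached from vertex 1, so the graph is connected.
Answer: Yes, the graph is connected.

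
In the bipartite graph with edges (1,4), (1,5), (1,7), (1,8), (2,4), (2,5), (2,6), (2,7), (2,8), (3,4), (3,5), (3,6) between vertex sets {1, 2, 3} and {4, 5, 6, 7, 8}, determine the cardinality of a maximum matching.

Step 1: List the neighbors of each left vertex:
  1: 4, 5, 7, 8
  2: 4, 5, 6, 7, 8
  3: 4, 5, 6

Step 2: Greedily match left vertices, then look for augmenting paths:
  Match 1 -- 4
  Match 2 -- 5
  Match 3 -- 6
  No augmenting path remains.

Step 3: Verify this is maximum:
  Matching size 3 = min(|L|, |R|) = min(3, 5), which is an upper bound, so this matching is maximum.

Maximum matching: {(1,4), (2,5), (3,6)}
Size: 3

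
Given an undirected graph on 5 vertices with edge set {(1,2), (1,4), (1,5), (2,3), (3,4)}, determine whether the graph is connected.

Step 1: Build adjacency list from edges:
  1: 2, 4, 5
  2: 1, 3
  3: 2, 4
  4: 1, 3
  5: 1

Step 2: Run BFS/DFS from vertex 1:
  Visited: {1, 2, 4, 5, 3}
  Reached 5 of 5 vertices

Step 3: All 5 vertices reached from vertex 1, so the graph is connected.
Answer: Yes, the graph is connected.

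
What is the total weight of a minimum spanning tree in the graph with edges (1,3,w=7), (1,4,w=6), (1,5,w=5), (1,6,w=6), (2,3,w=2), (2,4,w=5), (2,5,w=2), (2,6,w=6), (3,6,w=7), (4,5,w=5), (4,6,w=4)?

Apply Kruskal's algorithm (sort edges by weight, add if no cycle):

Sorted edges by weight:
  (2,5) w=2
  (2,3) w=2
  (4,6) w=4
  (1,5) w=5
  (2,4) w=5
  (4,5) w=5
  (1,4) w=6
  (1,6) w=6
  (2,6) w=6
  (1,3) w=7
  (3,6) w=7

Add edge (2,5) w=2 -- no cycle. Running total: 2
Add edge (2,3) w=2 -- no cycle. Running total: 4
Add edge (4,6) w=4 -- no cycle. Running total: 8
Add edge (1,5) w=5 -- no cycle. Running total: 13
Add edge (2,4) w=5 -- no cycle. Running total: 18

MST edges: (2,5,w=2), (2,3,w=2), (4,6,w=4), (1,5,w=5), (2,4,w=5)
Total MST weight: 2 + 2 + 4 + 5 + 5 = 18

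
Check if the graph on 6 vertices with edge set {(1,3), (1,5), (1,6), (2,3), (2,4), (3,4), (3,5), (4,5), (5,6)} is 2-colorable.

Step 1: Attempt 2-coloring using BFS:
  Start at vertex 1, assign color 0
  Color vertex 3 with color 1 (neighbor of 1)
  Color vertex 5 with color 1 (neighbor of 1)
  Color vertex 6 with color 1 (neighbor of 1)
  Color vertex 2 with color 0 (neighbor of 3)
  Color vertex 4 with color 0 (neighbor of 3)

Step 2: Conflict found! Vertices 3 and 5 are adjacent but have the same color.
This means the graph contains an odd cycle.

The graph is NOT bipartite.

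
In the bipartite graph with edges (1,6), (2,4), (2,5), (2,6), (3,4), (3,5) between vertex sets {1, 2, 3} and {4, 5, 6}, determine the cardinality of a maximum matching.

Step 1: List the neighbors of each left vertex:
  1: 6
  2: 4, 5, 6
  3: 4, 5

Step 2: Greedily match left vertices, then look for augmenting paths:
  Match 1 -- 6
  Match 2 -- 4
  Match 3 -- 5
  No augmenting path remains.

Step 3: Verify this is maximum:
  Matching size 3 = min(|L|, |R|) = min(3, 3), which is an upper bound, so this matching is maximum.

Maximum matching: {(1,6), (2,4), (3,5)}
Size: 3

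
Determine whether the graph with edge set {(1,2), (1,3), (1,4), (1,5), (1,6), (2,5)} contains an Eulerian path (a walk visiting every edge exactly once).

Step 1: Find the degree of each vertex:
  deg(1) = 5
  deg(2) = 2
  deg(3) = 1
  deg(4) = 1
  deg(5) = 2
  deg(6) = 1

Step 2: Count vertices with odd degree:
  Odd-degree vertices: 1, 3, 4, 6 (4 total)

Step 3: Apply Euler's theorem:
  - Eulerian circuit exists iff graph is connected and all vertices have even degree
  - Eulerian path exists iff graph is connected and has 0 or 2 odd-degree vertices

Graph has 4 odd-degree vertices (need 0 or 2).
Neither Eulerian path nor Eulerian circuit exists.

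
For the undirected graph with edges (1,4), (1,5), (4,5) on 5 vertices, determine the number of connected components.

Step 1: Build adjacency list from edges:
  1: 4, 5
  2: (none)
  3: (none)
  4: 1, 5
  5: 1, 4

Step 2: Run BFS/DFS from vertex 1:
  Visited: {1, 4, 5}
  Reached 3 of 5 vertices

Step 3: Only 3 of 5 vertices reached. Graph is disconnected.
Connected components: {1, 4, 5}, {2}, {3}
Number of connected components: 3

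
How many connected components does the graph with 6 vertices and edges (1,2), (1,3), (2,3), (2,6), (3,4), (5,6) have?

Step 1: Build adjacency list from edges:
  1: 2, 3
  2: 1, 3, 6
  3: 1, 2, 4
  4: 3
  5: 6
  6: 2, 5

Step 2: Run BFS/DFS from vertex 1:
  Visited: {1, 2, 3, 6, 4, 5}
  Reached 6 of 6 vertices

Step 3: All 6 vertices reached from vertex 1, so the graph is connected.
Number of connected components: 1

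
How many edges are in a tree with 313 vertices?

A tree on n vertices always has exactly n - 1 edges.
For n = 313: edges = 313 - 1 = 312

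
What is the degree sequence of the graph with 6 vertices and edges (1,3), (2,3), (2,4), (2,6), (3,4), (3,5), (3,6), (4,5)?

Step 1: Count edges incident to each vertex:
  deg(1) = 1 (neighbors: 3)
  deg(2) = 3 (neighbors: 3, 4, 6)
  deg(3) = 5 (neighbors: 1, 2, 4, 5, 6)
  deg(4) = 3 (neighbors: 2, 3, 5)
  deg(5) = 2 (neighbors: 3, 4)
  deg(6) = 2 (neighbors: 2, 3)

Step 2: Sort degrees in non-increasing order:
  Degrees: [1, 3, 5, 3, 2, 2] -> sorted: [5, 3, 3, 2, 2, 1]

Degree sequence: [5, 3, 3, 2, 2, 1]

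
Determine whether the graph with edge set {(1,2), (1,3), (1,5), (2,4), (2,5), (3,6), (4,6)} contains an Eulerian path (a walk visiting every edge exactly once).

Step 1: Find the degree of each vertex:
  deg(1) = 3
  deg(2) = 3
  deg(3) = 2
  deg(4) = 2
  deg(5) = 2
  deg(6) = 2

Step 2: Count vertices with odd degree:
  Odd-degree vertices: 1, 2 (2 total)

Step 3: Apply Euler's theorem:
  - Eulerian circuit exists iff graph is connected and all vertices have even degree
  - Eulerian path exists iff graph is connected and has 0 or 2 odd-degree vertices

Graph is connected with exactly 2 odd-degree vertices (1, 2).
Eulerian path exists (starting and ending at the odd-degree vertices), but no Eulerian circuit.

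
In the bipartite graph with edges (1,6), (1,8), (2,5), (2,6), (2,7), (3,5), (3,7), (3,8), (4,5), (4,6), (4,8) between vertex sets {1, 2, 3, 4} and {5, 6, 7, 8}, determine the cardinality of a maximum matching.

Step 1: List the neighbors of each left vertex:
  1: 6, 8
  2: 5, 6, 7
  3: 5, 7, 8
  4: 5, 6, 8

Step 2: Greedily match left vertices, then look for augmenting paths:
  Match 1 -- 6
  Match 2 -- 5
  Match 3 -- 7
  Match 4 -- 8
  No augmenting path remains.

Step 3: Verify this is maximum:
  Matching size 4 = min(|L|, |R|) = min(4, 4), which is an upper bound, so this matching is maximum.

Maximum matching: {(1,6), (2,5), (3,7), (4,8)}
Size: 4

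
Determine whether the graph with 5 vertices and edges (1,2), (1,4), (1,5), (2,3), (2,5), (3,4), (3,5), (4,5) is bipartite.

Step 1: Attempt 2-coloring using BFS:
  Start at vertex 1, assign color 0
  Color vertex 2 with color 1 (neighbor of 1)
  Color vertex 4 with color 1 (neighbor of 1)
  Color vertex 5 with color 1 (neighbor of 1)
  Color vertex 3 with color 0 (neighbor of 2)

Step 2: Conflict found! Vertices 2 and 5 are adjacent but have the same color.
This means the graph contains an odd cycle.

The graph is NOT bipartite.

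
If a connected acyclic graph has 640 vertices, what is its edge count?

A tree on n vertices always has exactly n - 1 edges.
For n = 640: edges = 640 - 1 = 639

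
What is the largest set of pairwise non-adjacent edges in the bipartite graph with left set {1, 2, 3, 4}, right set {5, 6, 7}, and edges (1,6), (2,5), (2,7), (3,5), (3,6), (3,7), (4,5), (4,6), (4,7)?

Step 1: List the neighbors of each left vertex:
  1: 6
  2: 5, 7
  3: 5, 6, 7
  4: 5, 6, 7

Step 2: Greedily match left vertices, then look for augmenting paths:
  Match 1 -- 6
  Match 2 -- 5
  Match 3 -- 7
  No augmenting path remains.

Step 3: Verify this is maximum:
  Matching size 3 = min(|L|, |R|) = min(4, 3), which is an upper bound, so this matching is maximum.

Maximum matching: {(1,6), (2,5), (3,7)}
Size: 3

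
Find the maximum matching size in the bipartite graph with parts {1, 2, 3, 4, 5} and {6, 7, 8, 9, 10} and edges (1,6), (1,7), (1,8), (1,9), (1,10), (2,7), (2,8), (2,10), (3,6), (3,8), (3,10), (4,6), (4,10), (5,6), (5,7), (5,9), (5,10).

Step 1: List the neighbors of each left vertex:
  1: 6, 7, 8, 9, 10
  2: 7, 8, 10
  3: 6, 8, 10
  4: 6, 10
  5: 6, 7, 9, 10

Step 2: Greedily match left vertices, then look for augmenting paths:
  Match 1 -- 6
  Match 2 -- 7
  Match 3 -- 8
  Match 4 -- 10
  Match 5 -- 9
  No augmenting path remains.

Step 3: Verify this is maximum:
  Matching size 5 = min(|L|, |R|) = min(5, 5), which is an upper bound, so this matching is maximum.

Maximum matching: {(1,6), (2,7), (3,8), (4,10), (5,9)}
Size: 5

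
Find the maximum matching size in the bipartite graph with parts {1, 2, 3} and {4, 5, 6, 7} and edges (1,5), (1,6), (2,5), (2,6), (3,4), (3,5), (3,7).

Step 1: List the neighbors of each left vertex:
  1: 5, 6
  2: 5, 6
  3: 4, 5, 7

Step 2: Greedily match left vertices, then look for augmenting paths:
  Match 1 -- 5
  Match 2 -- 6
  Match 3 -- 4
  No augmenting path remains.

Step 3: Verify this is maximum:
  Matching size 3 = min(|L|, |R|) = min(3, 4), which is an upper bound, so this matching is maximum.

Maximum matching: {(1,5), (2,6), (3,4)}
Size: 3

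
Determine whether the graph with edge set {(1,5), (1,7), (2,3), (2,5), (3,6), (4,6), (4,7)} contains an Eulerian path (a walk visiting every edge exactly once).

Step 1: Find the degree of each vertex:
  deg(1) = 2
  deg(2) = 2
  deg(3) = 2
  deg(4) = 2
  deg(5) = 2
  deg(6) = 2
  deg(7) = 2

Step 2: Count vertices with odd degree:
  All vertices have even degree (0 odd-degree vertices)

Step 3: Apply Euler's theorem:
  - Eulerian circuit exists iff graph is connected and all vertices have even degree
  - Eulerian path exists iff graph is connected and has 0 or 2 odd-degree vertices

Graph is connected with 0 odd-degree vertices.
Both Eulerian circuit and Eulerian path exist.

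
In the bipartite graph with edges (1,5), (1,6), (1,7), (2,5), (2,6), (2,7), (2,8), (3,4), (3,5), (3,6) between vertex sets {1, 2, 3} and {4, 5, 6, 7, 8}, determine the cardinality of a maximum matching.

Step 1: List the neighbors of each left vertex:
  1: 5, 6, 7
  2: 5, 6, 7, 8
  3: 4, 5, 6

Step 2: Greedily match left vertices, then look for augmenting paths:
  Match 1 -- 5
  Match 2 -- 6
  Match 3 -- 4
  No augmenting path remains.

Step 3: Verify this is maximum:
  Matching size 3 = min(|L|, |R|) = min(3, 5), which is an upper bound, so this matching is maximum.

Maximum matching: {(1,5), (2,6), (3,4)}
Size: 3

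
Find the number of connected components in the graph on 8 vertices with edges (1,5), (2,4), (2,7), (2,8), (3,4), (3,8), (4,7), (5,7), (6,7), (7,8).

Step 1: Build adjacency list from edges:
  1: 5
  2: 4, 7, 8
  3: 4, 8
  4: 2, 3, 7
  5: 1, 7
  6: 7
  7: 2, 4, 5, 6, 8
  8: 2, 3, 7

Step 2: Run BFS/DFS from vertex 1:
  Visited: {1, 5, 7, 2, 4, 6, 8, 3}
  Reached 8 of 8 vertices

Step 3: All 8 vertices reached from vertex 1, so the graph is connected.
Number of connected components: 1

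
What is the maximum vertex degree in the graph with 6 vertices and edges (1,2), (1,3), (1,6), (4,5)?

Step 1: Count edges incident to each vertex:
  deg(1) = 3 (neighbors: 2, 3, 6)
  deg(2) = 1 (neighbors: 1)
  deg(3) = 1 (neighbors: 1)
  deg(4) = 1 (neighbors: 5)
  deg(5) = 1 (neighbors: 4)
  deg(6) = 1 (neighbors: 1)

Step 2: Find maximum:
  max(3, 1, 1, 1, 1, 1) = 3 (vertex 1)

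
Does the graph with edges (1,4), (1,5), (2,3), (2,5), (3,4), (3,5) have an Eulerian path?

Step 1: Find the degree of each vertex:
  deg(1) = 2
  deg(2) = 2
  deg(3) = 3
  deg(4) = 2
  deg(5) = 3

Step 2: Count vertices with odd degree:
  Odd-degree vertices: 3, 5 (2 total)

Step 3: Apply Euler's theorem:
  - Eulerian circuit exists iff graph is connected and all vertices have even degree
  - Eulerian path exists iff graph is connected and has 0 or 2 odd-degree vertices

Graph is connected with exactly 2 odd-degree vertices (3, 5).
Eulerian path exists (starting and ending at the odd-degree vertices), but no Eulerian circuit.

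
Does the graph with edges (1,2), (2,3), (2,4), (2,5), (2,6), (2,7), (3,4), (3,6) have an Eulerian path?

Step 1: Find the degree of each vertex:
  deg(1) = 1
  deg(2) = 6
  deg(3) = 3
  deg(4) = 2
  deg(5) = 1
  deg(6) = 2
  deg(7) = 1

Step 2: Count vertices with odd degree:
  Odd-degree vertices: 1, 3, 5, 7 (4 total)

Step 3: Apply Euler's theorem:
  - Eulerian circuit exists iff graph is connected and all vertices have even degree
  - Eulerian path exists iff graph is connected and has 0 or 2 odd-degree vertices

Graph has 4 odd-degree vertices (need 0 or 2).
Neither Eulerian path nor Eulerian circuit exists.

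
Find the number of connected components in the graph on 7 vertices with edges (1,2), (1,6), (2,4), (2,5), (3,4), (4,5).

Step 1: Build adjacency list from edges:
  1: 2, 6
  2: 1, 4, 5
  3: 4
  4: 2, 3, 5
  5: 2, 4
  6: 1
  7: (none)

Step 2: Run BFS/DFS from vertex 1:
  Visited: {1, 2, 6, 4, 5, 3}
  Reached 6 of 7 vertices

Step 3: Only 6 of 7 vertices reached. Graph is disconnected.
Connected components: {1, 2, 3, 4, 5, 6}, {7}
Number of connected components: 2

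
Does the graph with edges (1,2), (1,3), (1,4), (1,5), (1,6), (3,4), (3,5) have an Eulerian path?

Step 1: Find the degree of each vertex:
  deg(1) = 5
  deg(2) = 1
  deg(3) = 3
  deg(4) = 2
  deg(5) = 2
  deg(6) = 1

Step 2: Count vertices with odd degree:
  Odd-degree vertices: 1, 2, 3, 6 (4 total)

Step 3: Apply Euler's theorem:
  - Eulerian circuit exists iff graph is connected and all vertices have even degree
  - Eulerian path exists iff graph is connected and has 0 or 2 odd-degree vertices

Graph has 4 odd-degree vertices (need 0 or 2).
Neither Eulerian path nor Eulerian circuit exists.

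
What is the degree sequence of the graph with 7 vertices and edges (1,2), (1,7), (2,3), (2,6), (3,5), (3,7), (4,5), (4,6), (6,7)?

Step 1: Count edges incident to each vertex:
  deg(1) = 2 (neighbors: 2, 7)
  deg(2) = 3 (neighbors: 1, 3, 6)
  deg(3) = 3 (neighbors: 2, 5, 7)
  deg(4) = 2 (neighbors: 5, 6)
  deg(5) = 2 (neighbors: 3, 4)
  deg(6) = 3 (neighbors: 2, 4, 7)
  deg(7) = 3 (neighbors: 1, 3, 6)

Step 2: Sort degrees in non-increasing order:
  Degrees: [2, 3, 3, 2, 2, 3, 3] -> sorted: [3, 3, 3, 3, 2, 2, 2]

Degree sequence: [3, 3, 3, 3, 2, 2, 2]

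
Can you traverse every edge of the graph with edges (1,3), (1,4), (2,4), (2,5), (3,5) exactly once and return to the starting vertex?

Step 1: Find the degree of each vertex:
  deg(1) = 2
  deg(2) = 2
  deg(3) = 2
  deg(4) = 2
  deg(5) = 2

Step 2: Count vertices with odd degree:
  All vertices have even degree (0 odd-degree vertices)

Step 3: Apply Euler's theorem:
  - Eulerian circuit exists iff graph is connected and all vertices have even degree
  - Eulerian path exists iff graph is connected and has 0 or 2 odd-degree vertices

Graph is connected with 0 odd-degree vertices.
Both Eulerian circuit and Eulerian path exist.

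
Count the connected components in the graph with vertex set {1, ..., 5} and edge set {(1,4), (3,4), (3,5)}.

Step 1: Build adjacency list from edges:
  1: 4
  2: (none)
  3: 4, 5
  4: 1, 3
  5: 3

Step 2: Run BFS/DFS from vertex 1:
  Visited: {1, 4, 3, 5}
  Reached 4 of 5 vertices

Step 3: Only 4 of 5 vertices reached. Graph is disconnected.
Connected components: {1, 3, 4, 5}, {2}
Number of connected components: 2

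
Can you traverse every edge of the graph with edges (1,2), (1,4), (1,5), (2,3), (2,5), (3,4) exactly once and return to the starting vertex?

Step 1: Find the degree of each vertex:
  deg(1) = 3
  deg(2) = 3
  deg(3) = 2
  deg(4) = 2
  deg(5) = 2

Step 2: Count vertices with odd degree:
  Odd-degree vertices: 1, 2 (2 total)

Step 3: Apply Euler's theorem:
  - Eulerian circuit exists iff graph is connected and all vertices have even degree
  - Eulerian path exists iff graph is connected and has 0 or 2 odd-degree vertices

Graph is connected with exactly 2 odd-degree vertices (1, 2).
Eulerian path exists (starting and ending at the odd-degree vertices), but no Eulerian circuit.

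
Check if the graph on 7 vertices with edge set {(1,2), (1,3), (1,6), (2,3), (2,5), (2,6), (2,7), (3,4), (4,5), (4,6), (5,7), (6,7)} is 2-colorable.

Step 1: Attempt 2-coloring using BFS:
  Start at vertex 1, assign color 0
  Color vertex 2 with color 1 (neighbor of 1)
  Color vertex 3 with color 1 (neighbor of 1)
  Color vertex 6 with color 1 (neighbor of 1)

Step 2: Conflict found! Vertices 2 and 3 are adjacent but have the same color.
This means the graph contains an odd cycle.

The graph is NOT bipartite.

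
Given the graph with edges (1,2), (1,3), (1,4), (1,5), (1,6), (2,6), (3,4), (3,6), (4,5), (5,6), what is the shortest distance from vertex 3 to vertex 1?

Step 1: Build adjacency list:
  1: 2, 3, 4, 5, 6
  2: 1, 6
  3: 1, 4, 6
  4: 1, 3, 5
  5: 1, 4, 6
  6: 1, 2, 3, 5

Step 2: BFS from vertex 3 to find shortest path to 1:
  vertex 1 reached at distance 1

Step 3: Shortest path: 3 -> 1
Path length: 1 edge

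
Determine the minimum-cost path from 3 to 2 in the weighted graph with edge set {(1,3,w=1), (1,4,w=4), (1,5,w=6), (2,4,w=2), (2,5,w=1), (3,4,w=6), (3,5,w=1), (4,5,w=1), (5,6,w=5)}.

Step 1: Build adjacency list with weights:
  1: 3(w=1), 4(w=4), 5(w=6)
  2: 4(w=2), 5(w=1)
  3: 1(w=1), 4(w=6), 5(w=1)
  4: 1(w=4), 2(w=2), 3(w=6), 5(w=1)
  5: 1(w=6), 2(w=1), 3(w=1), 4(w=1), 6(w=5)
  6: 5(w=5)

Step 2: Apply Dijkstra's algorithm from vertex 3:
  Visit vertex 3 (distance=0)
    Update dist[1] = 1
    Update dist[4] = 6
    Update dist[5] = 1
  Visit vertex 1 (distance=1)
    Update dist[4] = 5
  Visit vertex 5 (distance=1)
    Update dist[2] = 2
    Update dist[4] = 2
    Update dist[6] = 6
  Visit vertex 2 (distance=2)

Step 3: Shortest path: 3 -> 5 -> 2
Total weight: 1 + 1 = 2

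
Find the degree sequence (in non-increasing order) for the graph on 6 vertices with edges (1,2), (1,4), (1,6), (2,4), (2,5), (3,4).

Step 1: Count edges incident to each vertex:
  deg(1) = 3 (neighbors: 2, 4, 6)
  deg(2) = 3 (neighbors: 1, 4, 5)
  deg(3) = 1 (neighbors: 4)
  deg(4) = 3 (neighbors: 1, 2, 3)
  deg(5) = 1 (neighbors: 2)
  deg(6) = 1 (neighbors: 1)

Step 2: Sort degrees in non-increasing order:
  Degrees: [3, 3, 1, 3, 1, 1] -> sorted: [3, 3, 3, 1, 1, 1]

Degree sequence: [3, 3, 3, 1, 1, 1]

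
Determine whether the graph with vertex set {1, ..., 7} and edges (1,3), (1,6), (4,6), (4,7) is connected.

Step 1: Build adjacency list from edges:
  1: 3, 6
  2: (none)
  3: 1
  4: 6, 7
  5: (none)
  6: 1, 4
  7: 4

Step 2: Run BFS/DFS from vertex 1:
  Visited: {1, 3, 6, 4, 7}
  Reached 5 of 7 vertices

Step 3: Only 5 of 7 vertices reached. Graph is disconnected.
Connected components: {1, 3, 4, 6, 7}, {2}, {5}
Answer: No, the graph is not connected (3 components).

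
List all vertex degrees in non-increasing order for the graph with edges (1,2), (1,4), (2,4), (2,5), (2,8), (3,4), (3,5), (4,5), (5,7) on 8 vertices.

Step 1: Count edges incident to each vertex:
  deg(1) = 2 (neighbors: 2, 4)
  deg(2) = 4 (neighbors: 1, 4, 5, 8)
  deg(3) = 2 (neighbors: 4, 5)
  deg(4) = 4 (neighbors: 1, 2, 3, 5)
  deg(5) = 4 (neighbors: 2, 3, 4, 7)
  deg(6) = 0 (neighbors: none)
  deg(7) = 1 (neighbors: 5)
  deg(8) = 1 (neighbors: 2)

Step 2: Sort degrees in non-increasing order:
  Degrees: [2, 4, 2, 4, 4, 0, 1, 1] -> sorted: [4, 4, 4, 2, 2, 1, 1, 0]

Degree sequence: [4, 4, 4, 2, 2, 1, 1, 0]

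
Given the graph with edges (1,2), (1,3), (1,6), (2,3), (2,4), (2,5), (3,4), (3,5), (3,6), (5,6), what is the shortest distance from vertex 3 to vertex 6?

Step 1: Build adjacency list:
  1: 2, 3, 6
  2: 1, 3, 4, 5
  3: 1, 2, 4, 5, 6
  4: 2, 3
  5: 2, 3, 6
  6: 1, 3, 5

Step 2: BFS from vertex 3 to find shortest path to 6:
  vertex 1 reached at distance 1
  vertex 2 reached at distance 1
  vertex 4 reached at distance 1
  vertex 5 reached at distance 1
  vertex 6 reached at distance 1

Step 3: Shortest path: 3 -> 6
Path length: 1 edge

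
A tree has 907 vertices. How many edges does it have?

A tree on n vertices always has exactly n - 1 edges.
For n = 907: edges = 907 - 1 = 906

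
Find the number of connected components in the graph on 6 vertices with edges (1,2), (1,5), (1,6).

Step 1: Build adjacency list from edges:
  1: 2, 5, 6
  2: 1
  3: (none)
  4: (none)
  5: 1
  6: 1

Step 2: Run BFS/DFS from vertex 1:
  Visited: {1, 2, 5, 6}
  Reached 4 of 6 vertices

Step 3: Only 4 of 6 vertices reached. Graph is disconnected.
Connected components: {1, 2, 5, 6}, {3}, {4}
Number of connected components: 3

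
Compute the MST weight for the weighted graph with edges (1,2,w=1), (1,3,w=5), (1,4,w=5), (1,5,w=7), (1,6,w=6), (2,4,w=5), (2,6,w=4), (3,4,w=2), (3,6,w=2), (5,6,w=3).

Apply Kruskal's algorithm (sort edges by weight, add if no cycle):

Sorted edges by weight:
  (1,2) w=1
  (3,4) w=2
  (3,6) w=2
  (5,6) w=3
  (2,6) w=4
  (1,3) w=5
  (1,4) w=5
  (2,4) w=5
  (1,6) w=6
  (1,5) w=7

Add edge (1,2) w=1 -- no cycle. Running total: 1
Add edge (3,4) w=2 -- no cycle. Running total: 3
Add edge (3,6) w=2 -- no cycle. Running total: 5
Add edge (5,6) w=3 -- no cycle. Running total: 8
Add edge (2,6) w=4 -- no cycle. Running total: 12

MST edges: (1,2,w=1), (3,4,w=2), (3,6,w=2), (5,6,w=3), (2,6,w=4)
Total MST weight: 1 + 2 + 2 + 3 + 4 = 12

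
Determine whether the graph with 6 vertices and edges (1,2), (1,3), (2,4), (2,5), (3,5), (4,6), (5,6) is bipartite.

Step 1: Attempt 2-coloring using BFS:
  Start at vertex 1, assign color 0
  Color vertex 2 with color 1 (neighbor of 1)
  Color vertex 3 with color 1 (neighbor of 1)
  Color vertex 4 with color 0 (neighbor of 2)
  Color vertex 5 with color 0 (neighbor of 2)
  Color vertex 6 with color 1 (neighbor of 4)

Step 2: 2-coloring succeeded. No conflicts found.
  Set A (color 0): {1, 4, 5}
  Set B (color 1): {2, 3, 6}

The graph is bipartite with partition {1, 4, 5}, {2, 3, 6}.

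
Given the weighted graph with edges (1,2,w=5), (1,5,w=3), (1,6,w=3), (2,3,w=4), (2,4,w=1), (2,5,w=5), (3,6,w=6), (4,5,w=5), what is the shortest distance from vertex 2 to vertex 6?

Step 1: Build adjacency list with weights:
  1: 2(w=5), 5(w=3), 6(w=3)
  2: 1(w=5), 3(w=4), 4(w=1), 5(w=5)
  3: 2(w=4), 6(w=6)
  4: 2(w=1), 5(w=5)
  5: 1(w=3), 2(w=5), 4(w=5)
  6: 1(w=3), 3(w=6)

Step 2: Apply Dijkstra's algorithm from vertex 2:
  Visit vertex 2 (distance=0)
    Update dist[1] = 5
    Update dist[3] = 4
    Update dist[4] = 1
    Update dist[5] = 5
  Visit vertex 4 (distance=1)
  Visit vertex 3 (distance=4)
    Update dist[6] = 10
  Visit vertex 1 (distance=5)
    Update dist[6] = 8
  Visit vertex 5 (distance=5)
  Visit vertex 6 (distance=8)

Step 3: Shortest path: 2 -> 1 -> 6
Total weight: 5 + 3 = 8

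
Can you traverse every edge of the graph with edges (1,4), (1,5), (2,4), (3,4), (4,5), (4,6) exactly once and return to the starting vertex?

Step 1: Find the degree of each vertex:
  deg(1) = 2
  deg(2) = 1
  deg(3) = 1
  deg(4) = 5
  deg(5) = 2
  deg(6) = 1

Step 2: Count vertices with odd degree:
  Odd-degree vertices: 2, 3, 4, 6 (4 total)

Step 3: Apply Euler's theorem:
  - Eulerian circuit exists iff graph is connected and all vertices have even degree
  - Eulerian path exists iff graph is connected and has 0 or 2 odd-degree vertices

Graph has 4 odd-degree vertices (need 0 or 2).
Neither Eulerian path nor Eulerian circuit exists.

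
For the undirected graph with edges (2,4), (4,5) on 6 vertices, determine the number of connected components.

Step 1: Build adjacency list from edges:
  1: (none)
  2: 4
  3: (none)
  4: 2, 5
  5: 4
  6: (none)

Step 2: Run BFS/DFS from vertex 1:
  Visited: {1}
  Reached 1 of 6 vertices

Step 3: Only 1 of 6 vertices reached. Graph is disconnected.
Connected components: {1}, {2, 4, 5}, {3}, {6}
Number of connected components: 4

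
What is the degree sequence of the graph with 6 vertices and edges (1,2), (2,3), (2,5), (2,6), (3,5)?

Step 1: Count edges incident to each vertex:
  deg(1) = 1 (neighbors: 2)
  deg(2) = 4 (neighbors: 1, 3, 5, 6)
  deg(3) = 2 (neighbors: 2, 5)
  deg(4) = 0 (neighbors: none)
  deg(5) = 2 (neighbors: 2, 3)
  deg(6) = 1 (neighbors: 2)

Step 2: Sort degrees in non-increasing order:
  Degrees: [1, 4, 2, 0, 2, 1] -> sorted: [4, 2, 2, 1, 1, 0]

Degree sequence: [4, 2, 2, 1, 1, 0]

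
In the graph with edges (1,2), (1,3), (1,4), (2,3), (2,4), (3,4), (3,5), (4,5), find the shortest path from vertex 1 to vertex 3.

Step 1: Build adjacency list:
  1: 2, 3, 4
  2: 1, 3, 4
  3: 1, 2, 4, 5
  4: 1, 2, 3, 5
  5: 3, 4

Step 2: BFS from vertex 1 to find shortest path to 3:
  vertex 2 reached at distance 1
  vertex 3 reached at distance 1

Step 3: Shortest path: 1 -> 3
Path length: 1 edge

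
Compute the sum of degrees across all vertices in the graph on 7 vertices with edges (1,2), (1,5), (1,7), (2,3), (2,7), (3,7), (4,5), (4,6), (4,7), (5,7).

Step 1: Count edges incident to each vertex:
  deg(1) = 3 (neighbors: 2, 5, 7)
  deg(2) = 3 (neighbors: 1, 3, 7)
  deg(3) = 2 (neighbors: 2, 7)
  deg(4) = 3 (neighbors: 5, 6, 7)
  deg(5) = 3 (neighbors: 1, 4, 7)
  deg(6) = 1 (neighbors: 4)
  deg(7) = 5 (neighbors: 1, 2, 3, 4, 5)

Step 2: Sum all degrees:
  3 + 3 + 2 + 3 + 3 + 1 + 5 = 20

Verification: sum of degrees = 2 * |E| = 2 * 10 = 20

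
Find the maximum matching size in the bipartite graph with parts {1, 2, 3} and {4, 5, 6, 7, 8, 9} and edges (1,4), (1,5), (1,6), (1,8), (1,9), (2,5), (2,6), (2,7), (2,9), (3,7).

Step 1: List the neighbors of each left vertex:
  1: 4, 5, 6, 8, 9
  2: 5, 6, 7, 9
  3: 7

Step 2: Greedily match left vertices, then look for augmenting paths:
  Match 1 -- 4
  Match 2 -- 5
  Match 3 -- 7
  No augmenting path remains.

Step 3: Verify this is maximum:
  Matching size 3 = min(|L|, |R|) = min(3, 6), which is an upper bound, so this matching is maximum.

Maximum matching: {(1,4), (2,5), (3,7)}
Size: 3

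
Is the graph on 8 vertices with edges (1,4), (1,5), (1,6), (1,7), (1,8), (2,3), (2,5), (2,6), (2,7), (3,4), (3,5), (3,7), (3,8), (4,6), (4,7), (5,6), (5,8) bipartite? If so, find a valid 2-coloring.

Step 1: Attempt 2-coloring using BFS:
  Start at vertex 1, assign color 0
  Color vertex 4 with color 1 (neighbor of 1)
  Color vertex 5 with color 1 (neighbor of 1)
  Color vertex 6 with color 1 (neighbor of 1)
  Color vertex 7 with color 1 (neighbor of 1)
  Color vertex 8 with color 1 (neighbor of 1)
  Color vertex 3 with color 0 (neighbor of 4)

Step 2: Conflict found! Vertices 4 and 6 are adjacent but have the same color.
This means the graph contains an odd cycle.

The graph is NOT bipartite.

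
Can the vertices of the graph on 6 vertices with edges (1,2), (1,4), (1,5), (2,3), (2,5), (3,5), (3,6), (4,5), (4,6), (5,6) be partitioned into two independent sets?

Step 1: Attempt 2-coloring using BFS:
  Start at vertex 1, assign color 0
  Color vertex 2 with color 1 (neighbor of 1)
  Color vertex 4 with color 1 (neighbor of 1)
  Color vertex 5 with color 1 (neighbor of 1)
  Color vertex 3 with color 0 (neighbor of 2)

Step 2: Conflict found! Vertices 2 and 5 are adjacent but have the same color.
This means the graph contains an odd cycle.

The graph is NOT bipartite.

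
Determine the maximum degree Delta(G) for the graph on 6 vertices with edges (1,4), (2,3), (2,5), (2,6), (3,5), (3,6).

Step 1: Count edges incident to each vertex:
  deg(1) = 1 (neighbors: 4)
  deg(2) = 3 (neighbors: 3, 5, 6)
  deg(3) = 3 (neighbors: 2, 5, 6)
  deg(4) = 1 (neighbors: 1)
  deg(5) = 2 (neighbors: 2, 3)
  deg(6) = 2 (neighbors: 2, 3)

Step 2: Find maximum:
  max(1, 3, 3, 1, 2, 2) = 3 (vertex 2)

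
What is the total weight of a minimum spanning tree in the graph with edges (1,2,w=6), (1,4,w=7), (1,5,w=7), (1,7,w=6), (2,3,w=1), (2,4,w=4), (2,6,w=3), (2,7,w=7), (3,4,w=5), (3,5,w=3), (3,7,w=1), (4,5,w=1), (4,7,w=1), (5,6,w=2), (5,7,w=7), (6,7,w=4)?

Apply Kruskal's algorithm (sort edges by weight, add if no cycle):

Sorted edges by weight:
  (2,3) w=1
  (3,7) w=1
  (4,5) w=1
  (4,7) w=1
  (5,6) w=2
  (2,6) w=3
  (3,5) w=3
  (2,4) w=4
  (6,7) w=4
  (3,4) w=5
  (1,2) w=6
  (1,7) w=6
  (1,5) w=7
  (1,4) w=7
  (2,7) w=7
  (5,7) w=7

Add edge (2,3) w=1 -- no cycle. Running total: 1
Add edge (3,7) w=1 -- no cycle. Running total: 2
Add edge (4,5) w=1 -- no cycle. Running total: 3
Add edge (4,7) w=1 -- no cycle. Running total: 4
Add edge (5,6) w=2 -- no cycle. Running total: 6
Skip edge (2,6) w=3 -- would create cycle
Skip edge (3,5) w=3 -- would create cycle
Skip edge (2,4) w=4 -- would create cycle
Skip edge (6,7) w=4 -- would create cycle
Skip edge (3,4) w=5 -- would create cycle
Add edge (1,2) w=6 -- no cycle. Running total: 12

MST edges: (2,3,w=1), (3,7,w=1), (4,5,w=1), (4,7,w=1), (5,6,w=2), (1,2,w=6)
Total MST weight: 1 + 1 + 1 + 1 + 2 + 6 = 12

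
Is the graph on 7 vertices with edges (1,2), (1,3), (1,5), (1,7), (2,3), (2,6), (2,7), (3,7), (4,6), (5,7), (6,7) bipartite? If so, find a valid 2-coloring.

Step 1: Attempt 2-coloring using BFS:
  Start at vertex 1, assign color 0
  Color vertex 2 with color 1 (neighbor of 1)
  Color vertex 3 with color 1 (neighbor of 1)
  Color vertex 5 with color 1 (neighbor of 1)
  Color vertex 7 with color 1 (neighbor of 1)

Step 2: Conflict found! Vertices 2 and 3 are adjacent but have the same color.
This means the graph contains an odd cycle.

The graph is NOT bipartite.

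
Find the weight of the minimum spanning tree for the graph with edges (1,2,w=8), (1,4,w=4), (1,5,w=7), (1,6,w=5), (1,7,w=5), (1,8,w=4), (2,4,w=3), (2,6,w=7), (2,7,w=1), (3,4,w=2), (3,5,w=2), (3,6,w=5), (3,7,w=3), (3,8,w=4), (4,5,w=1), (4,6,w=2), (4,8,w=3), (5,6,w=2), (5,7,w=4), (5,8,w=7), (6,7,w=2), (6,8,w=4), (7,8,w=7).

Apply Kruskal's algorithm (sort edges by weight, add if no cycle):

Sorted edges by weight:
  (2,7) w=1
  (4,5) w=1
  (3,4) w=2
  (3,5) w=2
  (4,6) w=2
  (5,6) w=2
  (6,7) w=2
  (2,4) w=3
  (3,7) w=3
  (4,8) w=3
  (1,8) w=4
  (1,4) w=4
  (3,8) w=4
  (5,7) w=4
  (6,8) w=4
  (1,6) w=5
  (1,7) w=5
  (3,6) w=5
  (1,5) w=7
  (2,6) w=7
  (5,8) w=7
  (7,8) w=7
  (1,2) w=8

Add edge (2,7) w=1 -- no cycle. Running total: 1
Add edge (4,5) w=1 -- no cycle. Running total: 2
Add edge (3,4) w=2 -- no cycle. Running total: 4
Skip edge (3,5) w=2 -- would create cycle
Add edge (4,6) w=2 -- no cycle. Running total: 6
Skip edge (5,6) w=2 -- would create cycle
Add edge (6,7) w=2 -- no cycle. Running total: 8
Skip edge (2,4) w=3 -- would create cycle
Skip edge (3,7) w=3 -- would create cycle
Add edge (4,8) w=3 -- no cycle. Running total: 11
Add edge (1,8) w=4 -- no cycle. Running total: 15

MST edges: (2,7,w=1), (4,5,w=1), (3,4,w=2), (4,6,w=2), (6,7,w=2), (4,8,w=3), (1,8,w=4)
Total MST weight: 1 + 1 + 2 + 2 + 2 + 3 + 4 = 15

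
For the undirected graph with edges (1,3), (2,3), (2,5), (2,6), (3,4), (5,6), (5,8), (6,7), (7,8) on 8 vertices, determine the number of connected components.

Step 1: Build adjacency list from edges:
  1: 3
  2: 3, 5, 6
  3: 1, 2, 4
  4: 3
  5: 2, 6, 8
  6: 2, 5, 7
  7: 6, 8
  8: 5, 7

Step 2: Run BFS/DFS from vertex 1:
  Visited: {1, 3, 2, 4, 5, 6, 8, 7}
  Reached 8 of 8 vertices

Step 3: All 8 vertices reached from vertex 1, so the graph is connected.
Number of connected components: 1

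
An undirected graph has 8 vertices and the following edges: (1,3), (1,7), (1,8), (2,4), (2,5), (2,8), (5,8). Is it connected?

Step 1: Build adjacency list from edges:
  1: 3, 7, 8
  2: 4, 5, 8
  3: 1
  4: 2
  5: 2, 8
  6: (none)
  7: 1
  8: 1, 2, 5

Step 2: Run BFS/DFS from vertex 1:
  Visited: {1, 3, 7, 8, 2, 5, 4}
  Reached 7 of 8 vertices

Step 3: Only 7 of 8 vertices reached. Graph is disconnected.
Connected components: {1, 2, 3, 4, 5, 7, 8}, {6}
Answer: No, the graph is not connected (2 components).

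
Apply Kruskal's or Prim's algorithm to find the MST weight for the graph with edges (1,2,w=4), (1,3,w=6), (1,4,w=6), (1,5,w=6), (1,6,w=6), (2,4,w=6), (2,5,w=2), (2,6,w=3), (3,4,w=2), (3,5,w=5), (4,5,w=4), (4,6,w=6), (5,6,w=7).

Apply Kruskal's algorithm (sort edges by weight, add if no cycle):

Sorted edges by weight:
  (2,5) w=2
  (3,4) w=2
  (2,6) w=3
  (1,2) w=4
  (4,5) w=4
  (3,5) w=5
  (1,3) w=6
  (1,4) w=6
  (1,5) w=6
  (1,6) w=6
  (2,4) w=6
  (4,6) w=6
  (5,6) w=7

Add edge (2,5) w=2 -- no cycle. Running total: 2
Add edge (3,4) w=2 -- no cycle. Running total: 4
Add edge (2,6) w=3 -- no cycle. Running total: 7
Add edge (1,2) w=4 -- no cycle. Running total: 11
Add edge (4,5) w=4 -- no cycle. Running total: 15

MST edges: (2,5,w=2), (3,4,w=2), (2,6,w=3), (1,2,w=4), (4,5,w=4)
Total MST weight: 2 + 2 + 3 + 4 + 4 = 15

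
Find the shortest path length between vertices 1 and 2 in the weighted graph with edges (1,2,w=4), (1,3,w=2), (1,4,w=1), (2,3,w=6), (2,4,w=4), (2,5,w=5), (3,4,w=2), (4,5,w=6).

Step 1: Build adjacency list with weights:
  1: 2(w=4), 3(w=2), 4(w=1)
  2: 1(w=4), 3(w=6), 4(w=4), 5(w=5)
  3: 1(w=2), 2(w=6), 4(w=2)
  4: 1(w=1), 2(w=4), 3(w=2), 5(w=6)
  5: 2(w=5), 4(w=6)

Step 2: Apply Dijkstra's algorithm from vertex 1:
  Visit vertex 1 (distance=0)
    Update dist[2] = 4
    Update dist[3] = 2
    Update dist[4] = 1
  Visit vertex 4 (distance=1)
    Update dist[5] = 7
  Visit vertex 3 (distance=2)
  Visit vertex 2 (distance=4)

Step 3: Shortest path: 1 -> 2
Total weight: 4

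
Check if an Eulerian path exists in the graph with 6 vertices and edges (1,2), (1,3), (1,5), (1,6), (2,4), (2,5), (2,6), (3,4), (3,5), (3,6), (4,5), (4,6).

Step 1: Find the degree of each vertex:
  deg(1) = 4
  deg(2) = 4
  deg(3) = 4
  deg(4) = 4
  deg(5) = 4
  deg(6) = 4

Step 2: Count vertices with odd degree:
  All vertices have even degree (0 odd-degree vertices)

Step 3: Apply Euler's theorem:
  - Eulerian circuit exists iff graph is connected and all vertices have even degree
  - Eulerian path exists iff graph is connected and has 0 or 2 odd-degree vertices

Graph is connected with 0 odd-degree vertices.
Both Eulerian circuit and Eulerian path exist.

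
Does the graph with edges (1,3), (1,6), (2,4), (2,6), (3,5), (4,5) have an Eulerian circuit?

Step 1: Find the degree of each vertex:
  deg(1) = 2
  deg(2) = 2
  deg(3) = 2
  deg(4) = 2
  deg(5) = 2
  deg(6) = 2

Step 2: Count vertices with odd degree:
  All vertices have even degree (0 odd-degree vertices)

Step 3: Apply Euler's theorem:
  - Eulerian circuit exists iff graph is connected and all vertices have even degree
  - Eulerian path exists iff graph is connected and has 0 or 2 odd-degree vertices

Graph is connected with 0 odd-degree vertices.
Both Eulerian circuit and Eulerian path exist.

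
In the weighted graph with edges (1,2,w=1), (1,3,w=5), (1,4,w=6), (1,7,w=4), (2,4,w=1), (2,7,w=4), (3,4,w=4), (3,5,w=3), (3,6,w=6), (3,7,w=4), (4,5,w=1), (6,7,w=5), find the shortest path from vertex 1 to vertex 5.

Step 1: Build adjacency list with weights:
  1: 2(w=1), 3(w=5), 4(w=6), 7(w=4)
  2: 1(w=1), 4(w=1), 7(w=4)
  3: 1(w=5), 4(w=4), 5(w=3), 6(w=6), 7(w=4)
  4: 1(w=6), 2(w=1), 3(w=4), 5(w=1)
  5: 3(w=3), 4(w=1)
  6: 3(w=6), 7(w=5)
  7: 1(w=4), 2(w=4), 3(w=4), 6(w=5)

Step 2: Apply Dijkstra's algorithm from vertex 1:
  Visit vertex 1 (distance=0)
    Update dist[2] = 1
    Update dist[3] = 5
    Update dist[4] = 6
    Update dist[7] = 4
  Visit vertex 2 (distance=1)
    Update dist[4] = 2
  Visit vertex 4 (distance=2)
    Update dist[5] = 3
  Visit vertex 5 (distance=3)

Step 3: Shortest path: 1 -> 2 -> 4 -> 5
Total weight: 1 + 1 + 1 = 3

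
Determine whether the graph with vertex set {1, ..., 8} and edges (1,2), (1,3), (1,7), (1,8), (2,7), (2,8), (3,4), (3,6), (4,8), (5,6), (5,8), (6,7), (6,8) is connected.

Step 1: Build adjacency list from edges:
  1: 2, 3, 7, 8
  2: 1, 7, 8
  3: 1, 4, 6
  4: 3, 8
  5: 6, 8
  6: 3, 5, 7, 8
  7: 1, 2, 6
  8: 1, 2, 4, 5, 6

Step 2: Run BFS/DFS from vertex 1:
  Visited: {1, 2, 3, 7, 8, 4, 6, 5}
  Reached 8 of 8 vertices

Step 3: All 8 vertices reached from vertex 1, so the graph is connected.
Answer: Yes, the graph is connected.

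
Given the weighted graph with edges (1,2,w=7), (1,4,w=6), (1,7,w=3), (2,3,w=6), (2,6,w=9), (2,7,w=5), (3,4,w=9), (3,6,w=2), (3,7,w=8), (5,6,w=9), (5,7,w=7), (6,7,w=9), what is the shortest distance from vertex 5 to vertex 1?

Step 1: Build adjacency list with weights:
  1: 2(w=7), 4(w=6), 7(w=3)
  2: 1(w=7), 3(w=6), 6(w=9), 7(w=5)
  3: 2(w=6), 4(w=9), 6(w=2), 7(w=8)
  4: 1(w=6), 3(w=9)
  5: 6(w=9), 7(w=7)
  6: 2(w=9), 3(w=2), 5(w=9), 7(w=9)
  7: 1(w=3), 2(w=5), 3(w=8), 5(w=7), 6(w=9)

Step 2: Apply Dijkstra's algorithm from vertex 5:
  Visit vertex 5 (distance=0)
    Update dist[6] = 9
    Update dist[7] = 7
  Visit vertex 7 (distance=7)
    Update dist[1] = 10
    Update dist[2] = 12
    Update dist[3] = 15
  Visit vertex 6 (distance=9)
    Update dist[3] = 11
  Visit vertex 1 (distance=10)
    Update dist[4] = 16

Step 3: Shortest path: 5 -> 7 -> 1
Total weight: 7 + 3 = 10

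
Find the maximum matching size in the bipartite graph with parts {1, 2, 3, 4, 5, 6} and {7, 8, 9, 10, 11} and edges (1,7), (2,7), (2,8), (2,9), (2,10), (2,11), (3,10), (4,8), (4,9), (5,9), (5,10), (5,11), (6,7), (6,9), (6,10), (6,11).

Step 1: List the neighbors of each left vertex:
  1: 7
  2: 7, 8, 9, 10, 11
  3: 10
  4: 8, 9
  5: 9, 10, 11
  6: 7, 9, 10, 11

Step 2: Greedily match left vertices, then look for augmenting paths:
  Match 1 -- 7
  Match 2 -- 8
  Match 3 -- 10
  Match 4 -- 9
  Match 5 -- 11
  No augmenting path remains.

Step 3: Verify this is maximum:
  Matching size 5 = min(|L|, |R|) = min(6, 5), which is an upper bound, so this matching is maximum.

Maximum matching: {(1,7), (2,8), (3,10), (4,9), (5,11)}
Size: 5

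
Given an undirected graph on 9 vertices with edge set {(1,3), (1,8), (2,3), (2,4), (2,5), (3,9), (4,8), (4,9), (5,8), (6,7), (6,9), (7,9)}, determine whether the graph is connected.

Step 1: Build adjacency list from edges:
  1: 3, 8
  2: 3, 4, 5
  3: 1, 2, 9
  4: 2, 8, 9
  5: 2, 8
  6: 7, 9
  7: 6, 9
  8: 1, 4, 5
  9: 3, 4, 6, 7

Step 2: Run BFS/DFS from vertex 1:
  Visited: {1, 3, 8, 2, 9, 4, 5, 6, 7}
  Reached 9 of 9 vertices

Step 3: All 9 vertices reached from vertex 1, so the graph is connected.
Answer: Yes, the graph is connected.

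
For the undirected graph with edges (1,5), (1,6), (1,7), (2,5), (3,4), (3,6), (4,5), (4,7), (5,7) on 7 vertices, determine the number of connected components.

Step 1: Build adjacency list from edges:
  1: 5, 6, 7
  2: 5
  3: 4, 6
  4: 3, 5, 7
  5: 1, 2, 4, 7
  6: 1, 3
  7: 1, 4, 5

Step 2: Run BFS/DFS from vertex 1:
  Visited: {1, 5, 6, 7, 2, 4, 3}
  Reached 7 of 7 vertices

Step 3: All 7 vertices reached from vertex 1, so the graph is connected.
Number of connected components: 1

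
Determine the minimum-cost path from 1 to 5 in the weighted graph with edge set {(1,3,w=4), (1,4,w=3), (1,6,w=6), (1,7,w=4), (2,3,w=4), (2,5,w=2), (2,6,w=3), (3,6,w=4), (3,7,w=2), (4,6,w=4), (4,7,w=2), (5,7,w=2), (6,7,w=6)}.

Step 1: Build adjacency list with weights:
  1: 3(w=4), 4(w=3), 6(w=6), 7(w=4)
  2: 3(w=4), 5(w=2), 6(w=3)
  3: 1(w=4), 2(w=4), 6(w=4), 7(w=2)
  4: 1(w=3), 6(w=4), 7(w=2)
  5: 2(w=2), 7(w=2)
  6: 1(w=6), 2(w=3), 3(w=4), 4(w=4), 7(w=6)
  7: 1(w=4), 3(w=2), 4(w=2), 5(w=2), 6(w=6)

Step 2: Apply Dijkstra's algorithm from vertex 1:
  Visit vertex 1 (distance=0)
    Update dist[3] = 4
    Update dist[4] = 3
    Update dist[6] = 6
    Update dist[7] = 4
  Visit vertex 4 (distance=3)
  Visit vertex 3 (distance=4)
    Update dist[2] = 8
  Visit vertex 7 (distance=4)
    Update dist[5] = 6
  Visit vertex 5 (distance=6)

Step 3: Shortest path: 1 -> 7 -> 5
Total weight: 4 + 2 = 6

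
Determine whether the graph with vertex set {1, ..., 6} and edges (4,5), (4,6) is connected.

Step 1: Build adjacency list from edges:
  1: (none)
  2: (none)
  3: (none)
  4: 5, 6
  5: 4
  6: 4

Step 2: Run BFS/DFS from vertex 1:
  Visited: {1}
  Reached 1 of 6 vertices

Step 3: Only 1 of 6 vertices reached. Graph is disconnected.
Connected components: {1}, {2}, {3}, {4, 5, 6}
Answer: No, the graph is not connected (4 components).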